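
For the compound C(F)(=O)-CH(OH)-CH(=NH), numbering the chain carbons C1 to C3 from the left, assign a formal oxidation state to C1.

C1 has one bond to C (0), one bond to F (+1), a double bond to O (2×+1 = +2).
Oxidation state = 0 + 1 + 2 = +3.

+3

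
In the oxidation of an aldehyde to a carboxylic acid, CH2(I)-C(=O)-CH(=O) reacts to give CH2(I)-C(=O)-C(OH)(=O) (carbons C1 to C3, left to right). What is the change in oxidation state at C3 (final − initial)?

Before: C3 has 1 bond to C, 1 bond to H, 2 bonds to O → oxidation state +1.
After: C3 has 1 bond to C, 3 bonds to O → oxidation state +3.
Δ = +3 − (+1) = +2, so this is an oxidation at C3.

+2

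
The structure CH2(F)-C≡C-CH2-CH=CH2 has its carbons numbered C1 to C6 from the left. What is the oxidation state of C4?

Bonds to more-electronegative neighbours contribute +1 each, bonds to H or metals contribute −1 each, and C–C bonds contribute 0.
C4 has one bond to C (0), one bond to C (0), one bond to H (-1), one bond to H (-1).
Oxidation state = 0 + 0 − 1 − 1 = -2.

-2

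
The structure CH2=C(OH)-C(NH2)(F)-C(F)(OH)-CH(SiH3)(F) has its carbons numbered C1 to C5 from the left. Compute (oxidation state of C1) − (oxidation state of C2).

-3

C1: 2C, 2H → 0 − 2 = -2
C2: 3C, 1O → 0 + 1 = +1
Difference: -2 − (+1) = -3.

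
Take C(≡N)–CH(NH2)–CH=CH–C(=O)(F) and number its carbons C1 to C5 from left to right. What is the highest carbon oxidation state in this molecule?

+3

Assign +1 per bond to O/N/halogen, −1 per bond to H or an electropositive element, and 0 per bond to carbon. Tallying each carbon:
C1: 1C, 3N → 0 + 3 = +3
C2: 2C, 1H, 1N → 0 − 1 + 1 = 0
C3: 3C, 1H → 0 − 1 = -1
C4: 3C, 1H → 0 − 1 = -1
C5: 1C, 2O, 1F → 0 + 2 + 1 = +3
The highest value is +3.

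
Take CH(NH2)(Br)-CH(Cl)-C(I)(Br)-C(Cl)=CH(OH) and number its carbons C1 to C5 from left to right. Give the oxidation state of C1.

+1

Assign +1 per bond to O/N/halogen, −1 per bond to H or an electropositive element, and 0 per bond to carbon.
C1 has one bond to C (0), one bond to N (+1), one bond to Br (+1), one bond to H (-1).
Oxidation state = 0 + 1 + 1 − 1 = +1.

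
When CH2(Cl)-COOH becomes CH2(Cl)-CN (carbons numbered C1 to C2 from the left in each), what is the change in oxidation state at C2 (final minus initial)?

0

Before: C2 has 1 bond to C, 3 bonds to O → oxidation state +3.
After: C2 has 1 bond to C, 3 bonds to N → oxidation state +3.
Δ = +3 − (+3) = 0, so no net redox change at C2.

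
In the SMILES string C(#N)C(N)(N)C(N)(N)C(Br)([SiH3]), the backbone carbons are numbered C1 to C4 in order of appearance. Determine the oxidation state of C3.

C3 has one bond to C (0), one bond to C (0), one bond to N (+1), one bond to N (+1).
Oxidation state = 0 + 0 + 1 + 1 = +2.

+2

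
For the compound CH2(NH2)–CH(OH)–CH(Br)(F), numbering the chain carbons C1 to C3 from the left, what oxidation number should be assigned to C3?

+1

C3 has one bond to C (0), one bond to Br (+1), one bond to F (+1), one bond to H (-1).
Oxidation state = 0 + 1 + 1 − 1 = +1.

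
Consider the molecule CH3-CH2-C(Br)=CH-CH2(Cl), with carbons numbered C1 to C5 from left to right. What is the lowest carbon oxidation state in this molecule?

-3

Tallying each carbon's bonds:
C1: 1C, 3H → 0 − 3 = -3
C2: 2C, 2H → 0 − 2 = -2
C3: 3C, 1Br → 0 + 1 = +1
C4: 3C, 1H → 0 − 1 = -1
C5: 1C, 2H, 1Cl → 0 − 2 + 1 = -1
The lowest value is -3.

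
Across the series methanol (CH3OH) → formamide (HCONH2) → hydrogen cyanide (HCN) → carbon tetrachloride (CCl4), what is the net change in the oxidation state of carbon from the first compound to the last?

Carbon oxidation states along the series — methanol: -2, formamide: +2, hydrogen cyanide: +2, carbon tetrachloride: +4.
Net change = +4 − (-2) = +6.

+6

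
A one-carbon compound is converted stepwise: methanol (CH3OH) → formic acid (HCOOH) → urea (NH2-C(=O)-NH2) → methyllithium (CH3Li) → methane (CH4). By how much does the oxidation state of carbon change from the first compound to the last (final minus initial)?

Carbon oxidation states along the series — methanol: -2, formic acid: +2, urea: +4, methyllithium: -4, methane: -4.
Net change = -4 − (-2) = -2.

-2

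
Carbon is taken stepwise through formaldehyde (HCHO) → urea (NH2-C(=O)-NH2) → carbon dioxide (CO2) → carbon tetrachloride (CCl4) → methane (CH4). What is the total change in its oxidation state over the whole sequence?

-4

Carbon oxidation states along the series — formaldehyde: 0, urea: +4, carbon dioxide: +4, carbon tetrachloride: +4, methane: -4.
Net change = -4 − (0) = -4.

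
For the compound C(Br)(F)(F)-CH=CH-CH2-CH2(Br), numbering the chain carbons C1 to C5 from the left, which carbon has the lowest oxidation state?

C4

Assign +1 per bond to O/N/halogen, −1 per bond to H or an electropositive element, and 0 per bond to carbon. Tallying each carbon:
C1: 1C, 2F, 1Br → 0 + 2 + 1 = +3
C2: 3C, 1H → 0 − 1 = -1
C3: 3C, 1H → 0 − 1 = -1
C4: 2C, 2H → 0 − 2 = -2
C5: 1C, 2H, 1Br → 0 − 2 + 1 = -1
The most reduced carbon is C4 at -2.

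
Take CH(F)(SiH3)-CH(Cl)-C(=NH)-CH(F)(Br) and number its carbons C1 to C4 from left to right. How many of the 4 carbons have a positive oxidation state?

Tallying each carbon's bonds:
C1: 1C, 1H, 1F, 1Si → 0 − 1 + 1 − 1 = -1
C2: 2C, 1H, 1Cl → 0 − 1 + 1 = 0
C3: 2C, 2N → 0 + 2 = +2
C4: 1C, 1H, 1F, 1Br → 0 − 1 + 1 + 1 = +1
2 carbons (C3, C4) meet the condition.

2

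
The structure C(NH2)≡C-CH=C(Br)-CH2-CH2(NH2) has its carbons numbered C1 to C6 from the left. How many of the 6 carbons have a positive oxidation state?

2

Tallying each carbon's bonds:
C1: 3C, 1N → 0 + 1 = +1
C2: 4C → 0 = 0
C3: 3C, 1H → 0 − 1 = -1
C4: 3C, 1Br → 0 + 1 = +1
C5: 2C, 2H → 0 − 2 = -2
C6: 1C, 2H, 1N → 0 − 2 + 1 = -1
2 carbons (C1, C4) meet the condition.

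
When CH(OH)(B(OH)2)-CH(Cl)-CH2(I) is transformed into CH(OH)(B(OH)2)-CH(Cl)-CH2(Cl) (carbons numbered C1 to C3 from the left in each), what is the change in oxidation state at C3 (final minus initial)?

0

Before: C3 has 1 bond to C, 2 bonds to H, 1 bond to I → oxidation state -1.
After: C3 has 1 bond to C, 2 bonds to H, 1 bond to Cl → oxidation state -1.
Δ = -1 − (-1) = 0, so no net redox change at C3.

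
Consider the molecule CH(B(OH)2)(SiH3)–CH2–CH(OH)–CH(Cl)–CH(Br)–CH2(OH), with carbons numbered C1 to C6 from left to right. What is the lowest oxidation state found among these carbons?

-3

Tallying each carbon's bonds:
C1: 1C, 1H, 1B, 1Si → 0 − 1 − 1 − 1 = -3
C2: 2C, 2H → 0 − 2 = -2
C3: 2C, 1H, 1O → 0 − 1 + 1 = 0
C4: 2C, 1H, 1Cl → 0 − 1 + 1 = 0
C5: 2C, 1H, 1Br → 0 − 1 + 1 = 0
C6: 1C, 2H, 1O → 0 − 2 + 1 = -1
The lowest value is -3.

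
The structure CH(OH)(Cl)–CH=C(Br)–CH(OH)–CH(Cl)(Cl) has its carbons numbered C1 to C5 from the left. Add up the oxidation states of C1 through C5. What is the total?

Tallying each carbon's bonds:
C1: 1C, 1H, 1O, 1Cl → 0 − 1 + 1 + 1 = +1
C2: 3C, 1H → 0 − 1 = -1
C3: 3C, 1Br → 0 + 1 = +1
C4: 2C, 1H, 1O → 0 − 1 + 1 = 0
C5: 1C, 1H, 2Cl → 0 − 1 + 2 = +1
Sum = +1 − 1 + 1 + 0 + 1 = +2.

+2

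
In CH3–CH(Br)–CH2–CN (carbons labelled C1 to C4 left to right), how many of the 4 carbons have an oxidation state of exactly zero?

1

Tallying each carbon's bonds:
C1: 1C, 3H → 0 − 3 = -3
C2: 2C, 1H, 1Br → 0 − 1 + 1 = 0
C3: 2C, 2H → 0 − 2 = -2
C4: 1C, 3N → 0 + 3 = +3
1 carbon (C2) meets the condition.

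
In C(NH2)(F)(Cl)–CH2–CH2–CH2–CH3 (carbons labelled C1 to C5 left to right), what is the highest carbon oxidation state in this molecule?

+3

Count +1 for every bond to an atom more electronegative than carbon and −1 for every bond to one less electronegative; C–C bonds are 0. Tallying each carbon:
C1: 1C, 1N, 1F, 1Cl → 0 + 1 + 1 + 1 = +3
C2: 2C, 2H → 0 − 2 = -2
C3: 2C, 2H → 0 − 2 = -2
C4: 2C, 2H → 0 − 2 = -2
C5: 1C, 3H → 0 − 3 = -3
The highest value is +3.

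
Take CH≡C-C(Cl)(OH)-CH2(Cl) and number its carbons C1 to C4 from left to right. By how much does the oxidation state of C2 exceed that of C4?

+1

C2: 4C → 0 = 0
C4: 1C, 2H, 1Cl → 0 − 2 + 1 = -1
Difference: 0 − (-1) = +1.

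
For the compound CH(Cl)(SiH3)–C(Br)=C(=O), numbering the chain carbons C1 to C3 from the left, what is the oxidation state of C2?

+1

Assign +1 per bond to O/N/halogen, −1 per bond to H or an electropositive element, and 0 per bond to carbon.
C2 has one bond to C (0), a double bond to C (2×0 = 0), one bond to Br (+1).
Oxidation state = 0 + 0 + 1 = +1.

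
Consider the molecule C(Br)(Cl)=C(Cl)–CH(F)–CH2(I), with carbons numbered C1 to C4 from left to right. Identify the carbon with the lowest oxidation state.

C4

Tallying each carbon's bonds:
C1: 2C, 1Cl, 1Br → 0 + 1 + 1 = +2
C2: 3C, 1Cl → 0 + 1 = +1
C3: 2C, 1H, 1F → 0 − 1 + 1 = 0
C4: 1C, 2H, 1I → 0 − 2 + 1 = -1
The most reduced carbon is C4 at -1.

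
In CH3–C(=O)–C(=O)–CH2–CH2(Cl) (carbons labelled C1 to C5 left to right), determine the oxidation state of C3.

C3 has one bond to C (0), one bond to C (0), a double bond to O (2×+1 = +2).
Oxidation state = 0 + 0 + 2 = +2.

+2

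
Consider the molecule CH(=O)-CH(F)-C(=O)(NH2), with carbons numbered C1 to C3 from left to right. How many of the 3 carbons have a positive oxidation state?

Tallying each carbon's bonds:
C1: 1C, 1H, 2O → 0 − 1 + 2 = +1
C2: 2C, 1H, 1F → 0 − 1 + 1 = 0
C3: 1C, 2O, 1N → 0 + 2 + 1 = +3
2 carbons (C1, C3) meet the condition.

2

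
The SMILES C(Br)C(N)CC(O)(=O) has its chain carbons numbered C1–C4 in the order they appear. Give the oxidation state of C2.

Count +1 for every bond to an atom more electronegative than carbon and −1 for every bond to one less electronegative; C–C bonds are 0.
C2 has one bond to C (0), one bond to C (0), one bond to N (+1), one bond to H (-1).
Oxidation state = 0 + 0 + 1 − 1 = 0.

0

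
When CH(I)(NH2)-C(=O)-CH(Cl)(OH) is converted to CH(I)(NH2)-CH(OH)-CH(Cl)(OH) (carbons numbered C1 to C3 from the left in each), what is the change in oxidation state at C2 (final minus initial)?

Before: C2 has 2 bonds to C, 2 bonds to O → oxidation state +2.
After: C2 has 2 bonds to C, 1 bond to H, 1 bond to O → oxidation state 0.
Δ = 0 − (+2) = -2, so this is a reduction at C2.

-2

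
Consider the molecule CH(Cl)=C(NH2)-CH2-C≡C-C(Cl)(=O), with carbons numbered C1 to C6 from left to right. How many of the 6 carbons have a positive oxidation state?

Each bond to a more electronegative atom (O, N, halogen) counts +1, each bond to a less electronegative atom (H, metal, B, Si) counts −1, and each C–C bond counts 0. Tallying each carbon:
C1: 2C, 1H, 1Cl → 0 − 1 + 1 = 0
C2: 3C, 1N → 0 + 1 = +1
C3: 2C, 2H → 0 − 2 = -2
C4: 4C → 0 = 0
C5: 4C → 0 = 0
C6: 1C, 2O, 1Cl → 0 + 2 + 1 = +3
2 carbons (C2, C6) meet the condition.

2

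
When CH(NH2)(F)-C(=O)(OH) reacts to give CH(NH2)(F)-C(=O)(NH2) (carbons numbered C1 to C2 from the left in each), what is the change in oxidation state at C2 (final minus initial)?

0

Before: C2 has 1 bond to C, 3 bonds to O → oxidation state +3.
After: C2 has 1 bond to C, 2 bonds to O, 1 bond to N → oxidation state +3.
Δ = +3 − (+3) = 0, so no net redox change at C2.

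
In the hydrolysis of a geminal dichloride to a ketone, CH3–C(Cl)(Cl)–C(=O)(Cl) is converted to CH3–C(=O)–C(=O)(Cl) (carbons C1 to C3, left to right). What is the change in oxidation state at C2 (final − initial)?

Before: C2 has 2 bonds to C, 2 bonds to Cl → oxidation state +2.
After: C2 has 2 bonds to C, 2 bonds to O → oxidation state +2.
Δ = +2 − (+2) = 0, so no net redox change at C2.

0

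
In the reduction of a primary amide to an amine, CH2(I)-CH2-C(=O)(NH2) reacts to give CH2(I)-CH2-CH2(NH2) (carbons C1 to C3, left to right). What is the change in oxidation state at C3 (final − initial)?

Before: C3 has 1 bond to C, 2 bonds to O, 1 bond to N → oxidation state +3.
After: C3 has 1 bond to C, 2 bonds to H, 1 bond to N → oxidation state -1.
Δ = -1 − (+3) = -4, so this is a reduction at C3.

-4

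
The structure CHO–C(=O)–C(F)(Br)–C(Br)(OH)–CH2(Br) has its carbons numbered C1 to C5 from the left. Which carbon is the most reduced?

C5

Tallying each carbon's bonds:
C1: 1C, 1H, 2O → 0 − 1 + 2 = +1
C2: 2C, 2O → 0 + 2 = +2
C3: 2C, 1F, 1Br → 0 + 1 + 1 = +2
C4: 2C, 1O, 1Br → 0 + 1 + 1 = +2
C5: 1C, 2H, 1Br → 0 − 2 + 1 = -1
The most reduced carbon is C5 at -1.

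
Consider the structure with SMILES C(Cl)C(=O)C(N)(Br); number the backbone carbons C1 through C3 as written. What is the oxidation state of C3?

+1

Each bond to a more electronegative atom (O, N, halogen) counts +1, each bond to a less electronegative atom (H, metal, B, Si) counts −1, and each C–C bond counts 0.
C3 has one bond to C (0), one bond to N (+1), one bond to H (-1), one bond to Br (+1).
Oxidation state = 0 + 1 − 1 + 1 = +1.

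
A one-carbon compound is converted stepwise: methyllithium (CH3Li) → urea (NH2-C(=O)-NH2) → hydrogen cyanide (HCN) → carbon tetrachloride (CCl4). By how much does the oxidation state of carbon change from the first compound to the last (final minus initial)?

Carbon oxidation states along the series — methyllithium: -4, urea: +4, hydrogen cyanide: +2, carbon tetrachloride: +4.
Net change = +4 − (-4) = +8.

+8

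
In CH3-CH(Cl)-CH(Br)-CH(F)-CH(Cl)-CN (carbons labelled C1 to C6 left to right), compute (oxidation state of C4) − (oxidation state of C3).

0

C4: 2C, 1H, 1F → 0 − 1 + 1 = 0
C3: 2C, 1H, 1Br → 0 − 1 + 1 = 0
Difference: 0 − (0) = 0.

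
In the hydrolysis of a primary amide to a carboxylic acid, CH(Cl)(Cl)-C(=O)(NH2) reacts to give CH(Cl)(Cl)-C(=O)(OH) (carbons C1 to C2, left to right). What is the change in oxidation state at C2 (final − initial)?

0

Before: C2 has 1 bond to C, 2 bonds to O, 1 bond to N → oxidation state +3.
After: C2 has 1 bond to C, 3 bonds to O → oxidation state +3.
Δ = +3 − (+3) = 0, so no net redox change at C2.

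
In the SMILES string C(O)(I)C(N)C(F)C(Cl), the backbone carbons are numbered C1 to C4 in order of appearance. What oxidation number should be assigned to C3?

0

Each bond to a more electronegative atom (O, N, halogen) counts +1, each bond to a less electronegative atom (H, metal, B, Si) counts −1, and each C–C bond counts 0.
C3 has one bond to C (0), one bond to C (0), one bond to F (+1), one bond to H (-1).
Oxidation state = 0 + 0 + 1 − 1 = 0.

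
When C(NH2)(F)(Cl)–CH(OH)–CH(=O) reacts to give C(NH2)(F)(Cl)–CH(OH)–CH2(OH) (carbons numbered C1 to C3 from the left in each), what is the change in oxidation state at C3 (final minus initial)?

Before: C3 has 1 bond to C, 1 bond to H, 2 bonds to O → oxidation state +1.
After: C3 has 1 bond to C, 2 bonds to H, 1 bond to O → oxidation state -1.
Δ = -1 − (+1) = -2, so this is a reduction at C3.

-2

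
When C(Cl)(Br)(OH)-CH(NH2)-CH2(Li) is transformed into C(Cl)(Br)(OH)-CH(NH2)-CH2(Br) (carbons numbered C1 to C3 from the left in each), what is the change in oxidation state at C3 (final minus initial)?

+2

Before: C3 has 1 bond to C, 2 bonds to H, 1 bond to Li → oxidation state -3.
After: C3 has 1 bond to C, 2 bonds to H, 1 bond to Br → oxidation state -1.
Δ = -1 − (-3) = +2, so this is an oxidation at C3.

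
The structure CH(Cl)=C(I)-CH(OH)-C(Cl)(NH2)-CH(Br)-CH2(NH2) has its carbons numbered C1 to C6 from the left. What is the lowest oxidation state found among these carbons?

Tallying each carbon's bonds:
C1: 2C, 1H, 1Cl → 0 − 1 + 1 = 0
C2: 3C, 1I → 0 + 1 = +1
C3: 2C, 1H, 1O → 0 − 1 + 1 = 0
C4: 2C, 1N, 1Cl → 0 + 1 + 1 = +2
C5: 2C, 1H, 1Br → 0 − 1 + 1 = 0
C6: 1C, 2H, 1N → 0 − 2 + 1 = -1
The lowest value is -1.

-1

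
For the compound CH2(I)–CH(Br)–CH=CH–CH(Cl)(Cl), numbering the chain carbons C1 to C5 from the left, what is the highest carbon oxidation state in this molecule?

Bonds to more-electronegative neighbours contribute +1 each, bonds to H or metals contribute −1 each, and C–C bonds contribute 0. Tallying each carbon:
C1: 1C, 2H, 1I → 0 − 2 + 1 = -1
C2: 2C, 1H, 1Br → 0 − 1 + 1 = 0
C3: 3C, 1H → 0 − 1 = -1
C4: 3C, 1H → 0 − 1 = -1
C5: 1C, 1H, 2Cl → 0 − 1 + 2 = +1
The highest value is +1.

+1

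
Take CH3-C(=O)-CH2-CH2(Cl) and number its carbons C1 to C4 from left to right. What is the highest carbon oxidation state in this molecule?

+2

Tallying each carbon's bonds:
C1: 1C, 3H → 0 − 3 = -3
C2: 2C, 2O → 0 + 2 = +2
C3: 2C, 2H → 0 − 2 = -2
C4: 1C, 2H, 1Cl → 0 − 2 + 1 = -1
The highest value is +2.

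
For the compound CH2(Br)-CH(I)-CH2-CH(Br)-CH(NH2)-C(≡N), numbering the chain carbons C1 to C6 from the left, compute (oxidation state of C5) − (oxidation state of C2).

0

C5: 2C, 1H, 1N → 0 − 1 + 1 = 0
C2: 2C, 1H, 1I → 0 − 1 + 1 = 0
Difference: 0 − (0) = 0.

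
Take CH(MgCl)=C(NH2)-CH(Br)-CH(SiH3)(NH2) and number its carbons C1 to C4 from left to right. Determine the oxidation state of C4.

-1

Bonds to more-electronegative neighbours contribute +1 each, bonds to H or metals contribute −1 each, and C–C bonds contribute 0.
C4 has one bond to C (0), one bond to H (-1), one bond to Si (-1), one bond to N (+1).
Oxidation state = 0 − 1 − 1 + 1 = -1.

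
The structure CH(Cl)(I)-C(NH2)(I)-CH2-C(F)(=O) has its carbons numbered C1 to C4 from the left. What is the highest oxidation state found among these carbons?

+3

Tallying each carbon's bonds:
C1: 1C, 1H, 1Cl, 1I → 0 − 1 + 1 + 1 = +1
C2: 2C, 1N, 1I → 0 + 1 + 1 = +2
C3: 2C, 2H → 0 − 2 = -2
C4: 1C, 2O, 1F → 0 + 2 + 1 = +3
The highest value is +3.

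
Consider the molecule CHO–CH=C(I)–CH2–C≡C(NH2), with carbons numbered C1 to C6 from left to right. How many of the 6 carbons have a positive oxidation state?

3

Count +1 for every bond to an atom more electronegative than carbon and −1 for every bond to one less electronegative; C–C bonds are 0. Tallying each carbon:
C1: 1C, 1H, 2O → 0 − 1 + 2 = +1
C2: 3C, 1H → 0 − 1 = -1
C3: 3C, 1I → 0 + 1 = +1
C4: 2C, 2H → 0 − 2 = -2
C5: 4C → 0 = 0
C6: 3C, 1N → 0 + 1 = +1
3 carbons (C1, C3, C6) meet the condition.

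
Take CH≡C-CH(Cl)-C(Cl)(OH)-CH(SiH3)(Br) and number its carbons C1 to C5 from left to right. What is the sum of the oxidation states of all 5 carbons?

Tallying each carbon's bonds:
C1: 3C, 1H → 0 − 1 = -1
C2: 4C → 0 = 0
C3: 2C, 1H, 1Cl → 0 − 1 + 1 = 0
C4: 2C, 1O, 1Cl → 0 + 1 + 1 = +2
C5: 1C, 1H, 1Br, 1Si → 0 − 1 + 1 − 1 = -1
Sum = -1 + 0 + 0 + 2 − 1 = 0.

0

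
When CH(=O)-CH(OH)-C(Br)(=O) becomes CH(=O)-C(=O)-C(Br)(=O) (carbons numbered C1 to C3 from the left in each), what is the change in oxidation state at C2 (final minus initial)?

+2

Before: C2 has 2 bonds to C, 1 bond to H, 1 bond to O → oxidation state 0.
After: C2 has 2 bonds to C, 2 bonds to O → oxidation state +2.
Δ = +2 − (0) = +2, so this is an oxidation at C2.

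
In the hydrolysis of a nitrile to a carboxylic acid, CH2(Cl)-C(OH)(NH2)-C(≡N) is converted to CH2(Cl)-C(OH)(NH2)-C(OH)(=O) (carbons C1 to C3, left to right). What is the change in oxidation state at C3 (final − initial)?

Before: C3 has 1 bond to C, 3 bonds to N → oxidation state +3.
After: C3 has 1 bond to C, 3 bonds to O → oxidation state +3.
Δ = +3 − (+3) = 0, so no net redox change at C3.

0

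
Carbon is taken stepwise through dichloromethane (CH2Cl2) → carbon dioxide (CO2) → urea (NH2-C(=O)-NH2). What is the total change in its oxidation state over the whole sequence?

+4

Carbon oxidation states along the series — dichloromethane: 0, carbon dioxide: +4, urea: +4.
Net change = +4 − (0) = +4.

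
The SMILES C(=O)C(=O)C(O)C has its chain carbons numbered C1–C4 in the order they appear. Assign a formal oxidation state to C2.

C2 has one bond to C (0), one bond to C (0), a double bond to O (2×+1 = +2).
Oxidation state = 0 + 0 + 2 = +2.

+2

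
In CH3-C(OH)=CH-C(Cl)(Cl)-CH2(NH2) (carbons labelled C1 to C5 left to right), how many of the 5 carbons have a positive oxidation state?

Tallying each carbon's bonds:
C1: 1C, 3H → 0 − 3 = -3
C2: 3C, 1O → 0 + 1 = +1
C3: 3C, 1H → 0 − 1 = -1
C4: 2C, 2Cl → 0 + 2 = +2
C5: 1C, 2H, 1N → 0 − 2 + 1 = -1
2 carbons (C2, C4) meet the condition.

2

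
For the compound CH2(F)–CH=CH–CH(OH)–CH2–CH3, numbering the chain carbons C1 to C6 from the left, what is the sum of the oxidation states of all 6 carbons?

Bonds to more-electronegative neighbours contribute +1 each, bonds to H or metals contribute −1 each, and C–C bonds contribute 0. Tallying each carbon:
C1: 1C, 2H, 1F → 0 − 2 + 1 = -1
C2: 3C, 1H → 0 − 1 = -1
C3: 3C, 1H → 0 − 1 = -1
C4: 2C, 1H, 1O → 0 − 1 + 1 = 0
C5: 2C, 2H → 0 − 2 = -2
C6: 1C, 3H → 0 − 3 = -3
Sum = -1 − 1 − 1 + 0 − 2 − 3 = -8.

-8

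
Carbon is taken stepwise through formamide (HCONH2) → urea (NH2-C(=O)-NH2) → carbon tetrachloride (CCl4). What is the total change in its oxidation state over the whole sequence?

Carbon oxidation states along the series — formamide: +2, urea: +4, carbon tetrachloride: +4.
Net change = +4 − (+2) = +2.

+2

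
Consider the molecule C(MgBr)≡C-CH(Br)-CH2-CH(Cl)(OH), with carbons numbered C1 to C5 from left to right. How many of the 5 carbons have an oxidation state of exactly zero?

Each bond to a more electronegative atom (O, N, halogen) counts +1, each bond to a less electronegative atom (H, metal, B, Si) counts −1, and each C–C bond counts 0. Tallying each carbon:
C1: 3C, 1Mg → 0 − 1 = -1
C2: 4C → 0 = 0
C3: 2C, 1H, 1Br → 0 − 1 + 1 = 0
C4: 2C, 2H → 0 − 2 = -2
C5: 1C, 1H, 1O, 1Cl → 0 − 1 + 1 + 1 = +1
2 carbons (C2, C3) meet the condition.

2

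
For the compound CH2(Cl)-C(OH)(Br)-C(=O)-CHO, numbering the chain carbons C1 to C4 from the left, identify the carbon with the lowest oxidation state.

Assign +1 per bond to O/N/halogen, −1 per bond to H or an electropositive element, and 0 per bond to carbon. Tallying each carbon:
C1: 1C, 2H, 1Cl → 0 − 2 + 1 = -1
C2: 2C, 1O, 1Br → 0 + 1 + 1 = +2
C3: 2C, 2O → 0 + 2 = +2
C4: 1C, 1H, 2O → 0 − 1 + 2 = +1
The most reduced carbon is C1 at -1.

C1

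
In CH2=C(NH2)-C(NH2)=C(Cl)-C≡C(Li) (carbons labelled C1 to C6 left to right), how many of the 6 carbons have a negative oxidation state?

2

Bonds to more-electronegative neighbours contribute +1 each, bonds to H or metals contribute −1 each, and C–C bonds contribute 0. Tallying each carbon:
C1: 2C, 2H → 0 − 2 = -2
C2: 3C, 1N → 0 + 1 = +1
C3: 3C, 1N → 0 + 1 = +1
C4: 3C, 1Cl → 0 + 1 = +1
C5: 4C → 0 = 0
C6: 3C, 1Li → 0 − 1 = -1
2 carbons (C1, C6) meet the condition.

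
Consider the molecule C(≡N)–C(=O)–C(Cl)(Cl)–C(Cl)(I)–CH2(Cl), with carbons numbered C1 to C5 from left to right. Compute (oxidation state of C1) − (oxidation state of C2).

+1

C1: 1C, 3N → 0 + 3 = +3
C2: 2C, 2O → 0 + 2 = +2
Difference: +3 − (+2) = +1.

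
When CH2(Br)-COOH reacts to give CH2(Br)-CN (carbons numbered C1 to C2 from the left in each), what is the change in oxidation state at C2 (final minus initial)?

0

Before: C2 has 1 bond to C, 3 bonds to O → oxidation state +3.
After: C2 has 1 bond to C, 3 bonds to N → oxidation state +3.
Δ = +3 − (+3) = 0, so no net redox change at C2.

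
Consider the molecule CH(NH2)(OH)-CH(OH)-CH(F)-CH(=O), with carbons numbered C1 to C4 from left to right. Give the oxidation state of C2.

0

C2 has one bond to C (0), one bond to C (0), one bond to H (-1), one bond to O (+1).
Oxidation state = 0 + 0 − 1 + 1 = 0.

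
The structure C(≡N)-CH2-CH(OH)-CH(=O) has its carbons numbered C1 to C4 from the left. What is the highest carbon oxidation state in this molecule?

Bonds to more-electronegative neighbours contribute +1 each, bonds to H or metals contribute −1 each, and C–C bonds contribute 0. Tallying each carbon:
C1: 1C, 3N → 0 + 3 = +3
C2: 2C, 2H → 0 − 2 = -2
C3: 2C, 1H, 1O → 0 − 1 + 1 = 0
C4: 1C, 1H, 2O → 0 − 1 + 2 = +1
The highest value is +3.

+3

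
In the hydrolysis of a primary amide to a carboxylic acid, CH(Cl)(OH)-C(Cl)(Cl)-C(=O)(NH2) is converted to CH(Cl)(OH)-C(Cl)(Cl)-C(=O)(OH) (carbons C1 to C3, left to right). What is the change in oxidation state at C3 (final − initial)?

Before: C3 has 1 bond to C, 2 bonds to O, 1 bond to N → oxidation state +3.
After: C3 has 1 bond to C, 3 bonds to O → oxidation state +3.
Δ = +3 − (+3) = 0, so no net redox change at C3.

0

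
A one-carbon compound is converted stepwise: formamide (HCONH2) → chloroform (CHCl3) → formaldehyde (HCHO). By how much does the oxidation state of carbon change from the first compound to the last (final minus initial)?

-2

Carbon oxidation states along the series — formamide: +2, chloroform: +2, formaldehyde: 0.
Net change = 0 − (+2) = -2.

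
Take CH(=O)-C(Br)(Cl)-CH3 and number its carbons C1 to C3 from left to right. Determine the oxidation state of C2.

Bonds to more-electronegative neighbours contribute +1 each, bonds to H or metals contribute −1 each, and C–C bonds contribute 0.
C2 has one bond to C (0), one bond to C (0), one bond to Br (+1), one bond to Cl (+1).
Oxidation state = 0 + 0 + 1 + 1 = +2.

+2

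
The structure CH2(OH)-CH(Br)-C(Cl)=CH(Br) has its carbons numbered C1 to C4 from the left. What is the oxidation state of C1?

-1

C1 has one bond to C (0), one bond to H (-1), one bond to H (-1), one bond to O (+1).
Oxidation state = 0 − 1 − 1 + 1 = -1.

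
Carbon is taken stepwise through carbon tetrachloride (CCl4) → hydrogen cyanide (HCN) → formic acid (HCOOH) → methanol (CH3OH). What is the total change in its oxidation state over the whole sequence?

Carbon oxidation states along the series — carbon tetrachloride: +4, hydrogen cyanide: +2, formic acid: +2, methanol: -2.
Net change = -2 − (+4) = -6.

-6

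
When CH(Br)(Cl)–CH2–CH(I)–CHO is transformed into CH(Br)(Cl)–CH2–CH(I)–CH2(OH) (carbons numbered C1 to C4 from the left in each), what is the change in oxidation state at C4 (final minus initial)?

-2

Before: C4 has 1 bond to C, 1 bond to H, 2 bonds to O → oxidation state +1.
After: C4 has 1 bond to C, 2 bonds to H, 1 bond to O → oxidation state -1.
Δ = -1 − (+1) = -2, so this is a reduction at C4.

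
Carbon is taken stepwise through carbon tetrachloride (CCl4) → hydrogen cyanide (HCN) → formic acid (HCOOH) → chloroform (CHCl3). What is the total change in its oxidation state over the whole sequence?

Carbon oxidation states along the series — carbon tetrachloride: +4, hydrogen cyanide: +2, formic acid: +2, chloroform: +2.
Net change = +2 − (+4) = -2.

-2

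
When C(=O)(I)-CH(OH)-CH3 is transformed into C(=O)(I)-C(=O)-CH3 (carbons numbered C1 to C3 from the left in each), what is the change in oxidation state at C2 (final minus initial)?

Before: C2 has 2 bonds to C, 1 bond to H, 1 bond to O → oxidation state 0.
After: C2 has 2 bonds to C, 2 bonds to O → oxidation state +2.
Δ = +2 − (0) = +2, so this is an oxidation at C2.

+2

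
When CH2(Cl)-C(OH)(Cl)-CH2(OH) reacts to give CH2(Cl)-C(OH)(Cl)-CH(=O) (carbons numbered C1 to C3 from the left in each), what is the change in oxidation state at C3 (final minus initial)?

Before: C3 has 1 bond to C, 2 bonds to H, 1 bond to O → oxidation state -1.
After: C3 has 1 bond to C, 1 bond to H, 2 bonds to O → oxidation state +1.
Δ = +1 − (-1) = +2, so this is an oxidation at C3.

+2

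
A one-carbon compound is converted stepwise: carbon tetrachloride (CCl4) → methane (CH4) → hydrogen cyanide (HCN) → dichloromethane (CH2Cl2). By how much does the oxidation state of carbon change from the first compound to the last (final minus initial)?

-4

Carbon oxidation states along the series — carbon tetrachloride: +4, methane: -4, hydrogen cyanide: +2, dichloromethane: 0.
Net change = 0 − (+4) = -4.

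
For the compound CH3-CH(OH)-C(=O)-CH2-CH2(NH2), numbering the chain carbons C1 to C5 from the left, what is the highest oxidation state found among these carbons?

Tallying each carbon's bonds:
C1: 1C, 3H → 0 − 3 = -3
C2: 2C, 1H, 1O → 0 − 1 + 1 = 0
C3: 2C, 2O → 0 + 2 = +2
C4: 2C, 2H → 0 − 2 = -2
C5: 1C, 2H, 1N → 0 − 2 + 1 = -1
The highest value is +2.

+2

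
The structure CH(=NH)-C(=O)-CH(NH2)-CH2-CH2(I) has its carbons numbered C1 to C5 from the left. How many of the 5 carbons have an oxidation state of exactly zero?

Assign +1 per bond to O/N/halogen, −1 per bond to H or an electropositive element, and 0 per bond to carbon. Tallying each carbon:
C1: 1C, 1H, 2N → 0 − 1 + 2 = +1
C2: 2C, 2O → 0 + 2 = +2
C3: 2C, 1H, 1N → 0 − 1 + 1 = 0
C4: 2C, 2H → 0 − 2 = -2
C5: 1C, 2H, 1I → 0 − 2 + 1 = -1
1 carbon (C3) meets the condition.

1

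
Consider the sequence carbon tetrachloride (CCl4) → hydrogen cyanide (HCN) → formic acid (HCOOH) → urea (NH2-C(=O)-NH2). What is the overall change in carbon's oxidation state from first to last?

0

Carbon oxidation states along the series — carbon tetrachloride: +4, hydrogen cyanide: +2, formic acid: +2, urea: +4.
Net change = +4 − (+4) = 0.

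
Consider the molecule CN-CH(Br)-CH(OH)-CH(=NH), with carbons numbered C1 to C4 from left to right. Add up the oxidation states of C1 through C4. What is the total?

Tallying each carbon's bonds:
C1: 1C, 3N → 0 + 3 = +3
C2: 2C, 1H, 1Br → 0 − 1 + 1 = 0
C3: 2C, 1H, 1O → 0 − 1 + 1 = 0
C4: 1C, 1H, 2N → 0 − 1 + 2 = +1
Sum = +3 + 0 + 0 + 1 = +4.

+4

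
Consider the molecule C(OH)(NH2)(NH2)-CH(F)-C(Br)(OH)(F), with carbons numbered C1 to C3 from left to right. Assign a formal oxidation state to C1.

+3

C1 has one bond to C (0), one bond to O (+1), one bond to N (+1), one bond to N (+1).
Oxidation state = 0 + 1 + 1 + 1 = +3.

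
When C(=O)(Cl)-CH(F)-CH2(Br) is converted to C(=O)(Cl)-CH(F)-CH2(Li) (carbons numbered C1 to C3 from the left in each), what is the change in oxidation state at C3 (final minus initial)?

Before: C3 has 1 bond to C, 2 bonds to H, 1 bond to Br → oxidation state -1.
After: C3 has 1 bond to C, 2 bonds to H, 1 bond to Li → oxidation state -3.
Δ = -3 − (-1) = -2, so this is a reduction at C3.

-2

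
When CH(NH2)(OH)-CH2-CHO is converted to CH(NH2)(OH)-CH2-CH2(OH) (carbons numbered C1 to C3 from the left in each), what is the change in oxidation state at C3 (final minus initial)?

-2

Before: C3 has 1 bond to C, 1 bond to H, 2 bonds to O → oxidation state +1.
After: C3 has 1 bond to C, 2 bonds to H, 1 bond to O → oxidation state -1.
Δ = -1 − (+1) = -2, so this is a reduction at C3.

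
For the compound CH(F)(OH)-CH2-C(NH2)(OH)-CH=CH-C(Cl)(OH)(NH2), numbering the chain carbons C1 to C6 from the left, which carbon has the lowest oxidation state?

C2

Tallying each carbon's bonds:
C1: 1C, 1H, 1O, 1F → 0 − 1 + 1 + 1 = +1
C2: 2C, 2H → 0 − 2 = -2
C3: 2C, 1O, 1N → 0 + 1 + 1 = +2
C4: 3C, 1H → 0 − 1 = -1
C5: 3C, 1H → 0 − 1 = -1
C6: 1C, 1O, 1N, 1Cl → 0 + 1 + 1 + 1 = +3
The most reduced carbon is C2 at -2.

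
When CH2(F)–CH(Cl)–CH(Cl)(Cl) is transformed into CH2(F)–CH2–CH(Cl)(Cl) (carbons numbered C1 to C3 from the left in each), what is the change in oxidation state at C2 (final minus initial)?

-2

Before: C2 has 2 bonds to C, 1 bond to H, 1 bond to Cl → oxidation state 0.
After: C2 has 2 bonds to C, 2 bonds to H → oxidation state -2.
Δ = -2 − (0) = -2, so this is a reduction at C2.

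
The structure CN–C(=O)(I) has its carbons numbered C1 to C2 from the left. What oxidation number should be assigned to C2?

C2 has one bond to C (0), a double bond to O (2×+1 = +2), one bond to I (+1).
Oxidation state = 0 + 2 + 1 = +3.

+3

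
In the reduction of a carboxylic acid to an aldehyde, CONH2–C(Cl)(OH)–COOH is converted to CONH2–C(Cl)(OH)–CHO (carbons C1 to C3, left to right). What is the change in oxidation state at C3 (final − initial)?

Before: C3 has 1 bond to C, 3 bonds to O → oxidation state +3.
After: C3 has 1 bond to C, 1 bond to H, 2 bonds to O → oxidation state +1.
Δ = +1 − (+3) = -2, so this is a reduction at C3.

-2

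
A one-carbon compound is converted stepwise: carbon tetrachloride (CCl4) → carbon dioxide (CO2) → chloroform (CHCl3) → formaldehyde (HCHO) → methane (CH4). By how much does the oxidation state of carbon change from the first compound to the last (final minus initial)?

Carbon oxidation states along the series — carbon tetrachloride: +4, carbon dioxide: +4, chloroform: +2, formaldehyde: 0, methane: -4.
Net change = -4 − (+4) = -8.

-8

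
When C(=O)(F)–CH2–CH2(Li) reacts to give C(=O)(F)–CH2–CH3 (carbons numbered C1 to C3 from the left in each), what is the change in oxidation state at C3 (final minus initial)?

0

Before: C3 has 1 bond to C, 2 bonds to H, 1 bond to Li → oxidation state -3.
After: C3 has 1 bond to C, 3 bonds to H → oxidation state -3.
Δ = -3 − (-3) = 0, so no net redox change at C3.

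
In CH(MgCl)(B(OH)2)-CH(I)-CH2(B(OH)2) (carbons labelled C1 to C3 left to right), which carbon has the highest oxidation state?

C2

Assign +1 per bond to O/N/halogen, −1 per bond to H or an electropositive element, and 0 per bond to carbon. Tallying each carbon:
C1: 1C, 1H, 1Mg, 1B → 0 − 1 − 1 − 1 = -3
C2: 2C, 1H, 1I → 0 − 1 + 1 = 0
C3: 1C, 2H, 1B → 0 − 2 − 1 = -3
The most oxidised carbon is C2 at 0.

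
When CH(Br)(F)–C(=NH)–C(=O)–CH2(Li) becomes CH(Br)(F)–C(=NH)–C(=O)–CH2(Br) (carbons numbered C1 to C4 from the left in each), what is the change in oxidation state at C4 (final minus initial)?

Before: C4 has 1 bond to C, 2 bonds to H, 1 bond to Li → oxidation state -3.
After: C4 has 1 bond to C, 2 bonds to H, 1 bond to Br → oxidation state -1.
Δ = -1 − (-3) = +2, so this is an oxidation at C4.

+2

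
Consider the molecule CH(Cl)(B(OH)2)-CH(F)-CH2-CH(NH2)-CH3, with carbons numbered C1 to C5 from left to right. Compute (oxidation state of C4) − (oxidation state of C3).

+2

C4: 2C, 1H, 1N → 0 − 1 + 1 = 0
C3: 2C, 2H → 0 − 2 = -2
Difference: 0 − (-2) = +2.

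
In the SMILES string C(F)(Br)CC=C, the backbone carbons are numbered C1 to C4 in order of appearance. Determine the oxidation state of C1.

Each bond to a more electronegative atom (O, N, halogen) counts +1, each bond to a less electronegative atom (H, metal, B, Si) counts −1, and each C–C bond counts 0.
C1 has one bond to C (0), one bond to F (+1), one bond to Br (+1), one bond to H (-1).
Oxidation state = 0 + 1 + 1 − 1 = +1.

+1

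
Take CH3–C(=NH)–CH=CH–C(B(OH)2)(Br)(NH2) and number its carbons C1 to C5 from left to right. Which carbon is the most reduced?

C1

Assign +1 per bond to O/N/halogen, −1 per bond to H or an electropositive element, and 0 per bond to carbon. Tallying each carbon:
C1: 1C, 3H → 0 − 3 = -3
C2: 2C, 2N → 0 + 2 = +2
C3: 3C, 1H → 0 − 1 = -1
C4: 3C, 1H → 0 − 1 = -1
C5: 1C, 1N, 1Br, 1B → 0 + 1 + 1 − 1 = +1
The most reduced carbon is C1 at -3.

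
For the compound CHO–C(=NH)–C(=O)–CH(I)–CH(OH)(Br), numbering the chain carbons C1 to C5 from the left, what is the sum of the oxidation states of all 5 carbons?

+6

Count +1 for every bond to an atom more electronegative than carbon and −1 for every bond to one less electronegative; C–C bonds are 0. Tallying each carbon:
C1: 1C, 1H, 2O → 0 − 1 + 2 = +1
C2: 2C, 2N → 0 + 2 = +2
C3: 2C, 2O → 0 + 2 = +2
C4: 2C, 1H, 1I → 0 − 1 + 1 = 0
C5: 1C, 1H, 1O, 1Br → 0 − 1 + 1 + 1 = +1
Sum = +1 + 2 + 2 + 0 + 1 = +6.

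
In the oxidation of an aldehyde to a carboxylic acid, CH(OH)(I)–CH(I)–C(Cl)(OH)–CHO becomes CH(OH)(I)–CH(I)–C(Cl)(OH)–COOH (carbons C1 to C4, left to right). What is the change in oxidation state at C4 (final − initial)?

Before: C4 has 1 bond to C, 1 bond to H, 2 bonds to O → oxidation state +1.
After: C4 has 1 bond to C, 3 bonds to O → oxidation state +3.
Δ = +3 − (+1) = +2, so this is an oxidation at C4.

+2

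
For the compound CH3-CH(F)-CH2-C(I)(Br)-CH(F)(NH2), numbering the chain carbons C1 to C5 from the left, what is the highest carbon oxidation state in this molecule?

Assign +1 per bond to O/N/halogen, −1 per bond to H or an electropositive element, and 0 per bond to carbon. Tallying each carbon:
C1: 1C, 3H → 0 − 3 = -3
C2: 2C, 1H, 1F → 0 − 1 + 1 = 0
C3: 2C, 2H → 0 − 2 = -2
C4: 2C, 1Br, 1I → 0 + 1 + 1 = +2
C5: 1C, 1H, 1N, 1F → 0 − 1 + 1 + 1 = +1
The highest value is +2.

+2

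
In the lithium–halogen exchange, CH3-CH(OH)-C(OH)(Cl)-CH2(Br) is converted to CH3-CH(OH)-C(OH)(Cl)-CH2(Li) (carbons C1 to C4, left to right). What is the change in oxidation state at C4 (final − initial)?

Before: C4 has 1 bond to C, 2 bonds to H, 1 bond to Br → oxidation state -1.
After: C4 has 1 bond to C, 2 bonds to H, 1 bond to Li → oxidation state -3.
Δ = -3 − (-1) = -2, so this is a reduction at C4.

-2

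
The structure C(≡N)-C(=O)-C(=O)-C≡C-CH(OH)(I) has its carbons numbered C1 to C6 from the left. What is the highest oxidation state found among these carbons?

Assign +1 per bond to O/N/halogen, −1 per bond to H or an electropositive element, and 0 per bond to carbon. Tallying each carbon:
C1: 1C, 3N → 0 + 3 = +3
C2: 2C, 2O → 0 + 2 = +2
C3: 2C, 2O → 0 + 2 = +2
C4: 4C → 0 = 0
C5: 4C → 0 = 0
C6: 1C, 1H, 1O, 1I → 0 − 1 + 1 + 1 = +1
The highest value is +3.

+3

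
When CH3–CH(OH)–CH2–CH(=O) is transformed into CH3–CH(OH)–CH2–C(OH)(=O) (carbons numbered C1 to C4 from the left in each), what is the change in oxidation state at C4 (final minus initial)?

+2

Before: C4 has 1 bond to C, 1 bond to H, 2 bonds to O → oxidation state +1.
After: C4 has 1 bond to C, 3 bonds to O → oxidation state +3.
Δ = +3 − (+1) = +2, so this is an oxidation at C4.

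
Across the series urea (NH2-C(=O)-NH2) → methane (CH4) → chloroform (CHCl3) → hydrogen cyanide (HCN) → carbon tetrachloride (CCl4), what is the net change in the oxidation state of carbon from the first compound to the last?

0

Carbon oxidation states along the series — urea: +4, methane: -4, chloroform: +2, hydrogen cyanide: +2, carbon tetrachloride: +4.
Net change = +4 − (+4) = 0.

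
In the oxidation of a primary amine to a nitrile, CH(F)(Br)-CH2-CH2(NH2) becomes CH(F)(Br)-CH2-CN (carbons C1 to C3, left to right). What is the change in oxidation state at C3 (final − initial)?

Before: C3 has 1 bond to C, 2 bonds to H, 1 bond to N → oxidation state -1.
After: C3 has 1 bond to C, 3 bonds to N → oxidation state +3.
Δ = +3 − (-1) = +4, so this is an oxidation at C3.

+4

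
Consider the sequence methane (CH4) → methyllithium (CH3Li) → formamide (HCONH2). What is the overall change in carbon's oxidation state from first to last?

+6

Carbon oxidation states along the series — methane: -4, methyllithium: -4, formamide: +2.
Net change = +2 − (-4) = +6.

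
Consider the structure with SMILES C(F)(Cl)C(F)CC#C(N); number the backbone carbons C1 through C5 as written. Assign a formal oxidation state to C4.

0

Bonds to more-electronegative neighbours contribute +1 each, bonds to H or metals contribute −1 each, and C–C bonds contribute 0.
C4 has one bond to C (0), a triple bond to C (3×0 = 0).
Oxidation state = 0 + 0 = 0.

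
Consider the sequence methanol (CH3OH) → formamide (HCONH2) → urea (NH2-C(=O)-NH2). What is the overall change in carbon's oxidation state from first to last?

Carbon oxidation states along the series — methanol: -2, formamide: +2, urea: +4.
Net change = +4 − (-2) = +6.

+6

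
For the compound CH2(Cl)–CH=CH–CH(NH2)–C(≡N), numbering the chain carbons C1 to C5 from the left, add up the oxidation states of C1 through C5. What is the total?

Tallying each carbon's bonds:
C1: 1C, 2H, 1Cl → 0 − 2 + 1 = -1
C2: 3C, 1H → 0 − 1 = -1
C3: 3C, 1H → 0 − 1 = -1
C4: 2C, 1H, 1N → 0 − 1 + 1 = 0
C5: 1C, 3N → 0 + 3 = +3
Sum = -1 − 1 − 1 + 0 + 3 = 0.

0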